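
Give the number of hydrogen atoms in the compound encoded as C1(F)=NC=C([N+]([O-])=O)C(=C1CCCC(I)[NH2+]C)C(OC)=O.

Hydrogens are implicit in SMILES; fill each atom to its normal valence:
  4 × C (aromatic): no H
  3 × C: 2 H each → 6
  3 × O: no H
  2 × C: 3 H each → 6
  1 × C (aromatic): 1 H
  1 × C: 1 H
  1 × C: no H
  1 × F: no H
  1 × I: no H
  1 × N (charge +1): 2 H
  1 × N (aromatic): no H
  1 × N (charge +1): no H
  1 × O (charge -1): no H
  Total hydrogens = 16.

16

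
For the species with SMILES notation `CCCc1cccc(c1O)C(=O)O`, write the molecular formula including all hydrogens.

C10H12O3

Heavy atoms from the SMILES: 10 C, 3 O.
Implicit hydrogens by atom environment:
  3 × C (aromatic): 1 H each → 3
  3 × C (aromatic): no H
  2 × C: 2 H each → 4
  2 × O: 1 H each → 2
  1 × C: 3 H
  1 × C: no H
  1 × O: no H
  Total hydrogens = 12.
Molecular formula: C10H12O3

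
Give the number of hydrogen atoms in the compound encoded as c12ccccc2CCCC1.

12

Hydrogens are implicit in SMILES; fill each atom to its normal valence:
  4 × C: 2 H each → 8
  4 × C (aromatic): 1 H each → 4
  2 × C (aromatic): no H
  Total hydrogens = 12.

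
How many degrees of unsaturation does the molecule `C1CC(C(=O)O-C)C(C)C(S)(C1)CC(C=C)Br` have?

3

Molecular formula from the SMILES: C13H21BrO2S.
DoU = (2C + 2 + N − H − X)/2 = (2·13 + 2 + 0 − 21 − 1)/2 = 6/2 = 3.
(Structurally: 1 ring(s) + 2 π bond(s) = 3.)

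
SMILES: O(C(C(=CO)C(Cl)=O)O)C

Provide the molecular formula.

Heavy atoms from the SMILES: 5 C, 1 Cl, 4 O.
Implicit hydrogens by atom environment:
  2 × C: 1 H each → 2
  2 × C: no H
  2 × O: 1 H each → 2
  2 × O: no H
  1 × C: 3 H
  1 × Cl: no H
  Total hydrogens = 7.
Molecular formula: C5H7ClO4

C5H7ClO4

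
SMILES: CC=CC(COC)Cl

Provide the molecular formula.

Heavy atoms from the SMILES: 6 C, 1 Cl, 1 O.
Implicit hydrogens by atom environment:
  3 × C: 1 H each → 3
  2 × C: 3 H each → 6
  1 × C: 2 H
  1 × Cl: no H
  1 × O: no H
  Total hydrogens = 11.
Molecular formula: C6H11ClO

C6H11ClO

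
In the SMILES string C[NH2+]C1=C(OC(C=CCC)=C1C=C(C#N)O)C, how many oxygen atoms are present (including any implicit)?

The symbol for oxygen appears 2 times in the SMILES.

2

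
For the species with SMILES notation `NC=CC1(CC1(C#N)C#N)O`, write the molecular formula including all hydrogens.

C7H7N3O

Heavy atoms from the SMILES: 7 C, 3 N, 1 O.
Implicit hydrogens by atom environment:
  4 × C: no H
  2 × C: 1 H each → 2
  2 × N: no H
  1 × C: 2 H
  1 × N: 2 H
  1 × O: 1 H
  Total hydrogens = 7.
Molecular formula: C7H7N3O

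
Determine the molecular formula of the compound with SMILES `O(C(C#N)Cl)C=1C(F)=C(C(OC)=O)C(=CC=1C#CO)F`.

Heavy atoms from the SMILES: 12 C, 1 Cl, 2 F, 1 N, 4 O.
Implicit hydrogens by atom environment:
  5 × C (aromatic): no H
  4 × C: no H
  3 × O: no H
  2 × F: no H
  1 × C: 3 H
  1 × C (aromatic): 1 H
  1 × C: 1 H
  1 × Cl: no H
  1 × N: no H
  1 × O: 1 H
  Total hydrogens = 6.
Molecular formula: C12H6ClF2NO4

C12H6ClF2NO4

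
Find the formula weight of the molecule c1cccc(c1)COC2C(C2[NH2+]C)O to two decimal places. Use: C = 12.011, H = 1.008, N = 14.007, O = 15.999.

194.25

Molecular formula: C11H16NO2+.
M = 11×12.011 + 16×1.008 + 1×14.007 + 2×15.999 = 194.25 g/mol.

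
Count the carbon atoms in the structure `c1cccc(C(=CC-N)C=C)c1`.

The symbol for carbon appears 11 times in the SMILES. Lowercase c denotes aromatic carbon and counts toward C.

11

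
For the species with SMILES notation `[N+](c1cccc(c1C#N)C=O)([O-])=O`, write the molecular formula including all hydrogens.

C8H4N2O3

Heavy atoms from the SMILES: 8 C, 2 N, 3 O.
Implicit hydrogens by atom environment:
  3 × C (aromatic): 1 H each → 3
  3 × C (aromatic): no H
  2 × O: no H
  1 × C: 1 H
  1 × C: no H
  1 × N (charge +1): no H
  1 × N: no H
  1 × O (charge -1): no H
  Total hydrogens = 4.
Molecular formula: C8H4N2O3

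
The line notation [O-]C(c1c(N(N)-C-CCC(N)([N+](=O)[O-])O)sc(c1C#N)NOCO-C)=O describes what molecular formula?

Heavy atoms from the SMILES: 12 C, 6 N, 7 O, 1 S.
Implicit hydrogens by atom environment:
  4 × C: 2 H each → 8
  4 × C (aromatic): no H
  4 × O: no H
  3 × C: no H
  2 × N: 2 H each → 4
  2 × N: no H
  2 × O (charge -1): no H
  1 × C: 3 H
  1 × N: 1 H
  1 × N (charge +1): no H
  1 × O: 1 H
  1 × S (aromatic): no H
  Total hydrogens = 17.
Net charge -1.
Molecular formula: C12H17N6O7S-

C12H17N6O7S-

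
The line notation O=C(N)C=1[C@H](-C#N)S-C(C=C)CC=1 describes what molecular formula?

Heavy atoms from the SMILES: 9 C, 2 N, 1 O, 1 S.
Implicit hydrogens by atom environment:
  4 × C: 1 H each → 4
  3 × C: no H
  2 × C: 2 H each → 4
  1 × N: 2 H
  1 × N: no H
  1 × O: no H
  1 × S: no H
  Total hydrogens = 10.
Molecular formula: C9H10N2OS

C9H10N2OS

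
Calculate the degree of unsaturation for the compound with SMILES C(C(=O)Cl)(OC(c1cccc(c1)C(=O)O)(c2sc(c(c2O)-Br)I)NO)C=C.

Molecular formula from the SMILES: C16H12BrClINO6S.
DoU = (2C + 2 + N − H − X)/2 = (2·16 + 2 + 1 − 12 − 3)/2 = 20/2 = 10.
(Structurally: 2 ring(s) + 8 π bond(s) = 10.)

10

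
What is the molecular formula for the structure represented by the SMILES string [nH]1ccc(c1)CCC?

C7H11N

Heavy atoms from the SMILES: 7 C, 1 N.
Implicit hydrogens by atom environment:
  3 × C (aromatic): 1 H each → 3
  2 × C: 2 H each → 4
  1 × C: 3 H
  1 × C (aromatic): no H
  1 × N (aromatic): 1 H
  Total hydrogens = 11.
Molecular formula: C7H11N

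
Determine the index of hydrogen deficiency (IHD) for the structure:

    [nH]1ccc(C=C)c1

4

Molecular formula from the SMILES: C6H7N.
DoU = (2C + 2 + N − H − X)/2 = (2·6 + 2 + 1 − 7 − 0)/2 = 8/2 = 4.
(Structurally: 1 ring(s) + 3 π bond(s) = 4.)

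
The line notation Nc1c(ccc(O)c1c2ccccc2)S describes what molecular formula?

Heavy atoms from the SMILES: 12 C, 1 N, 1 O, 1 S.
Implicit hydrogens by atom environment:
  7 × C (aromatic): 1 H each → 7
  5 × C (aromatic): no H
  1 × N: 2 H
  1 × O: 1 H
  1 × S: 1 H
  Total hydrogens = 11.
Molecular formula: C12H11NOS

C12H11NOS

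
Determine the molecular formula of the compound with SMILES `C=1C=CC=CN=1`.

C5H5N

Heavy atoms from the SMILES: 5 C, 1 N.
Implicit hydrogens by atom environment:
  5 × C (aromatic): 1 H each → 5
  1 × N (aromatic): no H
  Total hydrogens = 5.
Molecular formula: C5H5N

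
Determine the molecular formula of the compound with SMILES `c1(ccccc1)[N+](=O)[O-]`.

Heavy atoms from the SMILES: 6 C, 1 N, 2 O.
Implicit hydrogens by atom environment:
  5 × C (aromatic): 1 H each → 5
  1 × C (aromatic): no H
  1 × N (charge +1): no H
  1 × O: no H
  1 × O (charge -1): no H
  Total hydrogens = 5.
Molecular formula: C6H5NO2

C6H5NO2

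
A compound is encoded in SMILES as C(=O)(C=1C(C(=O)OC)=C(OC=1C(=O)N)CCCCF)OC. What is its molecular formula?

C13H16FNO6

Heavy atoms from the SMILES: 13 C, 1 F, 1 N, 6 O.
Implicit hydrogens by atom environment:
  5 × O: no H
  4 × C: 2 H each → 8
  4 × C (aromatic): no H
  3 × C: no H
  2 × C: 3 H each → 6
  1 × F: no H
  1 × N: 2 H
  1 × O (aromatic): no H
  Total hydrogens = 16.
Molecular formula: C13H16FNO6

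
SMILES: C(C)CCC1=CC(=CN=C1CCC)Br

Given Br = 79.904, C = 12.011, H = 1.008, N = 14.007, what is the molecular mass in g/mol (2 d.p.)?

256.19

Molecular formula: C12H18BrN.
M = 1×79.904 + 12×12.011 + 18×1.008 + 1×14.007 = 256.19 g/mol.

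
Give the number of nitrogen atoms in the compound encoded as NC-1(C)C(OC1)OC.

The symbol for nitrogen appears 1 time in the SMILES.

1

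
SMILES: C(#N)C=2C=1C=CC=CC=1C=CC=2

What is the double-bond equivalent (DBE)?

9

Molecular formula from the SMILES: C11H7N.
DoU = (2C + 2 + N − H − X)/2 = (2·11 + 2 + 1 − 7 − 0)/2 = 18/2 = 9.
(Structurally: 2 ring(s) + 7 π bond(s) = 9.)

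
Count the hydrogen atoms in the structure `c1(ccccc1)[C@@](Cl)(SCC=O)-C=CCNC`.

Hydrogens are implicit in SMILES; fill each atom to its normal valence:
  5 × C (aromatic): 1 H each → 5
  3 × C: 1 H each → 3
  2 × C: 2 H each → 4
  1 × C: 3 H
  1 × C: no H
  1 × C (aromatic): no H
  1 × Cl: no H
  1 × N: 1 H
  1 × O: no H
  1 × S: no H
  Total hydrogens = 16.

16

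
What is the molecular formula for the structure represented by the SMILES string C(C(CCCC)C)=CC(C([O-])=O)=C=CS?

Heavy atoms from the SMILES: 12 C, 2 O, 1 S.
Implicit hydrogens by atom environment:
  4 × C: 1 H each → 4
  3 × C: 2 H each → 6
  3 × C: no H
  2 × C: 3 H each → 6
  1 × O: no H
  1 × O (charge -1): no H
  1 × S: 1 H
  Total hydrogens = 17.
Net charge -1.
Molecular formula: C12H17O2S-

C12H17O2S-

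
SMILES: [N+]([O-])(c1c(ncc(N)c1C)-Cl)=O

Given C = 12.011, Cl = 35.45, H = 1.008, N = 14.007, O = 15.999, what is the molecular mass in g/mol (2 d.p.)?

187.58

Molecular formula: C6H6ClN3O2.
M = 6×12.011 + 1×35.45 + 6×1.008 + 3×14.007 + 2×15.999 = 187.58 g/mol.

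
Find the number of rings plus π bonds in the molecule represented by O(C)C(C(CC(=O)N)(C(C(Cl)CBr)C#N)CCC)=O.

Molecular formula from the SMILES: C12H18BrClN2O3.
DoU = (2C + 2 + N − H − X)/2 = (2·12 + 2 + 2 − 18 − 2)/2 = 8/2 = 4.
(Structurally: 0 ring(s) + 4 π bond(s) = 4.)

4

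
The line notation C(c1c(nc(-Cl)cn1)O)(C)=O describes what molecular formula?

C6H5ClN2O2

Heavy atoms from the SMILES: 6 C, 1 Cl, 2 N, 2 O.
Implicit hydrogens by atom environment:
  3 × C (aromatic): no H
  2 × N (aromatic): no H
  1 × C: 3 H
  1 × C (aromatic): 1 H
  1 × C: no H
  1 × Cl: no H
  1 × O: 1 H
  1 × O: no H
  Total hydrogens = 5.
Molecular formula: C6H5ClN2O2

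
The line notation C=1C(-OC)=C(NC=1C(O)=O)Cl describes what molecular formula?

Heavy atoms from the SMILES: 6 C, 1 Cl, 1 N, 3 O.
Implicit hydrogens by atom environment:
  3 × C (aromatic): no H
  2 × O: no H
  1 × C: 3 H
  1 × C (aromatic): 1 H
  1 × C: no H
  1 × Cl: no H
  1 × N (aromatic): 1 H
  1 × O: 1 H
  Total hydrogens = 6.
Molecular formula: C6H6ClNO3

C6H6ClNO3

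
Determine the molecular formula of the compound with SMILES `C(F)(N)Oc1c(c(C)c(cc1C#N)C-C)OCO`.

Heavy atoms from the SMILES: 12 C, 1 F, 2 N, 3 O.
Implicit hydrogens by atom environment:
  5 × C (aromatic): no H
  2 × C: 3 H each → 6
  2 × C: 2 H each → 4
  2 × O: no H
  1 × C (aromatic): 1 H
  1 × C: 1 H
  1 × C: no H
  1 × F: no H
  1 × N: 2 H
  1 × N: no H
  1 × O: 1 H
  Total hydrogens = 15.
Molecular formula: C12H15FN2O3

C12H15FN2O3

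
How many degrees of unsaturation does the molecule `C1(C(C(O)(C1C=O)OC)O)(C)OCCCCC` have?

2

Molecular formula from the SMILES: C12H22O5.
DoU = (2C + 2 + N − H − X)/2 = (2·12 + 2 + 0 − 22 − 0)/2 = 4/2 = 2.
(Structurally: 1 ring(s) + 1 π bond(s) = 2.)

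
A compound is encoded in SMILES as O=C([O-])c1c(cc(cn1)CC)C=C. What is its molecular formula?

Heavy atoms from the SMILES: 10 C, 1 N, 2 O.
Implicit hydrogens by atom environment:
  3 × C (aromatic): no H
  2 × C: 2 H each → 4
  2 × C (aromatic): 1 H each → 2
  1 × C: 3 H
  1 × C: 1 H
  1 × C: no H
  1 × N (aromatic): no H
  1 × O: no H
  1 × O (charge -1): no H
  Total hydrogens = 10.
Net charge -1.
Molecular formula: C10H10NO2-

C10H10NO2-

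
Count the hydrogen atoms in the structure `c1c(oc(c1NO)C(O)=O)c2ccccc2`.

Hydrogens are implicit in SMILES; fill each atom to its normal valence:
  6 × C (aromatic): 1 H each → 6
  4 × C (aromatic): no H
  2 × O: 1 H each → 2
  1 × C: no H
  1 × N: 1 H
  1 × O (aromatic): no H
  1 × O: no H
  Total hydrogens = 9.

9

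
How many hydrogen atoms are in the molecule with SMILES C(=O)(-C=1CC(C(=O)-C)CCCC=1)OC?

16

Hydrogens are implicit in SMILES; fill each atom to its normal valence:
  4 × C: 2 H each → 8
  3 × C: no H
  3 × O: no H
  2 × C: 3 H each → 6
  2 × C: 1 H each → 2
  Total hydrogens = 16.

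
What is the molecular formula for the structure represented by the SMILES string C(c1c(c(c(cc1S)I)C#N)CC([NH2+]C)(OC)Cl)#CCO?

Heavy atoms from the SMILES: 14 C, 1 Cl, 1 I, 2 N, 2 O, 1 S.
Implicit hydrogens by atom environment:
  5 × C (aromatic): no H
  4 × C: no H
  2 × C: 3 H each → 6
  2 × C: 2 H each → 4
  1 × C (aromatic): 1 H
  1 × Cl: no H
  1 × I: no H
  1 × N (charge +1): 2 H
  1 × N: no H
  1 × O: 1 H
  1 × O: no H
  1 × S: 1 H
  Total hydrogens = 15.
Net charge +1.
Molecular formula: C14H15ClIN2O2S+

C14H15ClIN2O2S+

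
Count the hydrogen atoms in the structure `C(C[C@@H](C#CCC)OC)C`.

16

Hydrogens are implicit in SMILES; fill each atom to its normal valence:
  3 × C: 3 H each → 9
  3 × C: 2 H each → 6
  2 × C: no H
  1 × C: 1 H
  1 × O: no H
  Total hydrogens = 16.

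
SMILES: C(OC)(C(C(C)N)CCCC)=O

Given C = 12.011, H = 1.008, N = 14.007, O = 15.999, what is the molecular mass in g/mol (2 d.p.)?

Molecular formula: C9H19NO2.
M = 9×12.011 + 19×1.008 + 1×14.007 + 2×15.999 = 173.26 g/mol.

173.26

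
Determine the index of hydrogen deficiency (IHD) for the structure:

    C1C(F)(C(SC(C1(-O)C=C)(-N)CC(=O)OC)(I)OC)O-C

3

Molecular formula from the SMILES: C12H19FINO5S.
DoU = (2C + 2 + N − H − X)/2 = (2·12 + 2 + 1 − 19 − 2)/2 = 6/2 = 3.
(Structurally: 1 ring(s) + 2 π bond(s) = 3.)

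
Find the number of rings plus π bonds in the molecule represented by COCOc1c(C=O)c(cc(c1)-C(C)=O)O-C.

Molecular formula from the SMILES: C12H14O5.
DoU = (2C + 2 + N − H − X)/2 = (2·12 + 2 + 0 − 14 − 0)/2 = 12/2 = 6.
(Structurally: 1 ring(s) + 5 π bond(s) = 6.)

6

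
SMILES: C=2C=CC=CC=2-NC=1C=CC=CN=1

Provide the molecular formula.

C11H10N2

Heavy atoms from the SMILES: 11 C, 2 N.
Implicit hydrogens by atom environment:
  9 × C (aromatic): 1 H each → 9
  2 × C (aromatic): no H
  1 × N: 1 H
  1 × N (aromatic): no H
  Total hydrogens = 10.
Molecular formula: C11H10N2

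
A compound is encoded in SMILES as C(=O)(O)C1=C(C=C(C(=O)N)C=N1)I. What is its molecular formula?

C7H5IN2O3

Heavy atoms from the SMILES: 7 C, 1 I, 2 N, 3 O.
Implicit hydrogens by atom environment:
  3 × C (aromatic): no H
  2 × C (aromatic): 1 H each → 2
  2 × C: no H
  2 × O: no H
  1 × I: no H
  1 × N: 2 H
  1 × N (aromatic): no H
  1 × O: 1 H
  Total hydrogens = 5.
Molecular formula: C7H5IN2O3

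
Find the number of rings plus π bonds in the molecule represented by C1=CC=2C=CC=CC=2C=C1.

7

Molecular formula from the SMILES: C10H8.
DoU = (2C + 2 + N − H − X)/2 = (2·10 + 2 + 0 − 8 − 0)/2 = 14/2 = 7.
(Structurally: 2 ring(s) + 5 π bond(s) = 7.)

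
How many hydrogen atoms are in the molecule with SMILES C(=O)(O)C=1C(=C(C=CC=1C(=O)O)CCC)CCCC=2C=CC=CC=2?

Hydrogens are implicit in SMILES; fill each atom to its normal valence:
  7 × C (aromatic): 1 H each → 7
  5 × C: 2 H each → 10
  5 × C (aromatic): no H
  2 × C: no H
  2 × O: 1 H each → 2
  2 × O: no H
  1 × C: 3 H
  Total hydrogens = 22.

22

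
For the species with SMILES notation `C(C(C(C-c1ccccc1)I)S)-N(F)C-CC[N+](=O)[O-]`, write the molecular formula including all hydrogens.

Heavy atoms from the SMILES: 13 C, 1 F, 1 I, 2 N, 2 O, 1 S.
Implicit hydrogens by atom environment:
  5 × C: 2 H each → 10
  5 × C (aromatic): 1 H each → 5
  2 × C: 1 H each → 2
  1 × C (aromatic): no H
  1 × F: no H
  1 × I: no H
  1 × N: no H
  1 × N (charge +1): no H
  1 × O: no H
  1 × O (charge -1): no H
  1 × S: 1 H
  Total hydrogens = 18.
Molecular formula: C13H18FIN2O2S

C13H18FIN2O2S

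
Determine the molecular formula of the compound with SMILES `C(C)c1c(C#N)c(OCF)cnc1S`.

Heavy atoms from the SMILES: 9 C, 1 F, 2 N, 1 O, 1 S.
Implicit hydrogens by atom environment:
  4 × C (aromatic): no H
  2 × C: 2 H each → 4
  1 × C: 3 H
  1 × C (aromatic): 1 H
  1 × C: no H
  1 × F: no H
  1 × N (aromatic): no H
  1 × N: no H
  1 × O: no H
  1 × S: 1 H
  Total hydrogens = 9.
Molecular formula: C9H9FN2OS

C9H9FN2OS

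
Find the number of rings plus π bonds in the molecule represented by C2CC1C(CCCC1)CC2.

Molecular formula from the SMILES: C10H18.
DoU = (2C + 2 + N − H − X)/2 = (2·10 + 2 + 0 − 18 − 0)/2 = 4/2 = 2.
(Structurally: 2 ring(s) + 0 π bond(s) = 2.)

2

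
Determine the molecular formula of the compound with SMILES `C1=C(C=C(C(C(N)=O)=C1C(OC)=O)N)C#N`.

C10H9N3O3

Heavy atoms from the SMILES: 10 C, 3 N, 3 O.
Implicit hydrogens by atom environment:
  4 × C (aromatic): no H
  3 × C: no H
  3 × O: no H
  2 × C (aromatic): 1 H each → 2
  2 × N: 2 H each → 4
  1 × C: 3 H
  1 × N: no H
  Total hydrogens = 9.
Molecular formula: C10H9N3O3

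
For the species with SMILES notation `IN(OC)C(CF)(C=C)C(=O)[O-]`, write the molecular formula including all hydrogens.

C6H8FINO3-

Heavy atoms from the SMILES: 6 C, 1 F, 1 I, 1 N, 3 O.
Implicit hydrogens by atom environment:
  2 × C: 2 H each → 4
  2 × C: no H
  2 × O: no H
  1 × C: 3 H
  1 × C: 1 H
  1 × F: no H
  1 × I: no H
  1 × N: no H
  1 × O (charge -1): no H
  Total hydrogens = 8.
Net charge -1.
Molecular formula: C6H8FINO3-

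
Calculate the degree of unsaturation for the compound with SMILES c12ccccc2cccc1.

Molecular formula from the SMILES: C10H8.
DoU = (2C + 2 + N − H − X)/2 = (2·10 + 2 + 0 − 8 − 0)/2 = 14/2 = 7.
(Structurally: 2 ring(s) + 5 π bond(s) = 7.)

7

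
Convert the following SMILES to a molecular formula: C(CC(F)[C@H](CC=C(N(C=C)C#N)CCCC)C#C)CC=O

C18H25FN2O

Heavy atoms from the SMILES: 18 C, 1 F, 2 N, 1 O.
Implicit hydrogens by atom environment:
  8 × C: 2 H each → 16
  6 × C: 1 H each → 6
  3 × C: no H
  2 × N: no H
  1 × C: 3 H
  1 × F: no H
  1 × O: no H
  Total hydrogens = 25.
Molecular formula: C18H25FN2O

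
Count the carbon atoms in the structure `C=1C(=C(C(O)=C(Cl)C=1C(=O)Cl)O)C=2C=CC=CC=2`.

13

The symbol for carbon appears 13 times in the SMILES. (Cl is a single chlorine, not C + l.)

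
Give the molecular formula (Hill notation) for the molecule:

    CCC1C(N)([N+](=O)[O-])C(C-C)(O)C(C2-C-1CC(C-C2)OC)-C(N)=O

C16H29N3O5

Heavy atoms from the SMILES: 16 C, 3 N, 5 O.
Implicit hydrogens by atom environment:
  5 × C: 2 H each → 10
  5 × C: 1 H each → 5
  3 × C: 3 H each → 9
  3 × C: no H
  3 × O: no H
  2 × N: 2 H each → 4
  1 × N (charge +1): no H
  1 × O: 1 H
  1 × O (charge -1): no H
  Total hydrogens = 29.
Molecular formula: C16H29N3O5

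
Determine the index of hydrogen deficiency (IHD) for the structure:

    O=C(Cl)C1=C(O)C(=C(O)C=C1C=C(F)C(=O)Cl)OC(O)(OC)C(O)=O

Molecular formula from the SMILES: C13H9Cl2FO9.
DoU = (2C + 2 + N − H − X)/2 = (2·13 + 2 + 0 − 9 − 3)/2 = 16/2 = 8.
(Structurally: 1 ring(s) + 7 π bond(s) = 8.)

8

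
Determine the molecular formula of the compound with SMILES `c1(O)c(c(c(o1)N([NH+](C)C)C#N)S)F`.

Heavy atoms from the SMILES: 7 C, 1 F, 3 N, 2 O, 1 S.
Implicit hydrogens by atom environment:
  4 × C (aromatic): no H
  2 × C: 3 H each → 6
  2 × N: no H
  1 × C: no H
  1 × F: no H
  1 × N (charge +1): 1 H
  1 × O: 1 H
  1 × O (aromatic): no H
  1 × S: 1 H
  Total hydrogens = 9.
Net charge +1.
Molecular formula: C7H9FN3O2S+

C7H9FN3O2S+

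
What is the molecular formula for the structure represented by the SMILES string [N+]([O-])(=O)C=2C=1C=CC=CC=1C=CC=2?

Heavy atoms from the SMILES: 10 C, 1 N, 2 O.
Implicit hydrogens by atom environment:
  7 × C (aromatic): 1 H each → 7
  3 × C (aromatic): no H
  1 × N (charge +1): no H
  1 × O: no H
  1 × O (charge -1): no H
  Total hydrogens = 7.
Molecular formula: C10H7NO2

C10H7NO2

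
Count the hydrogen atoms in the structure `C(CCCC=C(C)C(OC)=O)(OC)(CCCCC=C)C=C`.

Hydrogens are implicit in SMILES; fill each atom to its normal valence:
  9 × C: 2 H each → 18
  3 × C: 3 H each → 9
  3 × C: 1 H each → 3
  3 × C: no H
  3 × O: no H
  Total hydrogens = 30.

30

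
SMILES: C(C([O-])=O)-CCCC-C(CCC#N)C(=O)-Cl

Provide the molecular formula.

Heavy atoms from the SMILES: 11 C, 1 Cl, 1 N, 3 O.
Implicit hydrogens by atom environment:
  7 × C: 2 H each → 14
  3 × C: no H
  2 × O: no H
  1 × C: 1 H
  1 × Cl: no H
  1 × N: no H
  1 × O (charge -1): no H
  Total hydrogens = 15.
Net charge -1.
Molecular formula: C11H15ClNO3-

C11H15ClNO3-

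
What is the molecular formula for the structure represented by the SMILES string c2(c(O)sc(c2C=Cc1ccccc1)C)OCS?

C14H14O2S2

Heavy atoms from the SMILES: 14 C, 2 O, 2 S.
Implicit hydrogens by atom environment:
  5 × C (aromatic): 1 H each → 5
  5 × C (aromatic): no H
  2 × C: 1 H each → 2
  1 × C: 3 H
  1 × C: 2 H
  1 × O: 1 H
  1 × O: no H
  1 × S: 1 H
  1 × S (aromatic): no H
  Total hydrogens = 14.
Molecular formula: C14H14O2S2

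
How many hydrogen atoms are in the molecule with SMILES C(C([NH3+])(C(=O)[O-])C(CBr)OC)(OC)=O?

12

Hydrogens are implicit in SMILES; fill each atom to its normal valence:
  4 × O: no H
  3 × C: no H
  2 × C: 3 H each → 6
  1 × Br: no H
  1 × C: 2 H
  1 × C: 1 H
  1 × N (charge +1): 3 H
  1 × O (charge -1): no H
  Total hydrogens = 12.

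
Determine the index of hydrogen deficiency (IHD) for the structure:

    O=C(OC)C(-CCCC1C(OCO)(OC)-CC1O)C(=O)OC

Molecular formula from the SMILES: C14H24O8.
DoU = (2C + 2 + N − H − X)/2 = (2·14 + 2 + 0 − 24 − 0)/2 = 6/2 = 3.
(Structurally: 1 ring(s) + 2 π bond(s) = 3.)

3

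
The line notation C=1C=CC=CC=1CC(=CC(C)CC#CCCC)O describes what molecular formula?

Heavy atoms from the SMILES: 17 C, 1 O.
Implicit hydrogens by atom environment:
  5 × C (aromatic): 1 H each → 5
  4 × C: 2 H each → 8
  3 × C: no H
  2 × C: 3 H each → 6
  2 × C: 1 H each → 2
  1 × C (aromatic): no H
  1 × O: 1 H
  Total hydrogens = 22.
Molecular formula: C17H22O

C17H22O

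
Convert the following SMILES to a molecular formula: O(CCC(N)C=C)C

Heavy atoms from the SMILES: 6 C, 1 N, 1 O.
Implicit hydrogens by atom environment:
  3 × C: 2 H each → 6
  2 × C: 1 H each → 2
  1 × C: 3 H
  1 × N: 2 H
  1 × O: no H
  Total hydrogens = 13.
Molecular formula: C6H13NO

C6H13NO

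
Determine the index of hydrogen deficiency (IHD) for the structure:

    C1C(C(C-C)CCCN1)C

1

Molecular formula from the SMILES: C9H19N.
DoU = (2C + 2 + N − H − X)/2 = (2·9 + 2 + 1 − 19 − 0)/2 = 2/2 = 1.
(Structurally: 1 ring(s) + 0 π bond(s) = 1.)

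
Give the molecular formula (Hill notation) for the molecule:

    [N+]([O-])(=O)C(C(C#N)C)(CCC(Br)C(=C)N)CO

Heavy atoms from the SMILES: 1 Br, 10 C, 3 N, 3 O.
Implicit hydrogens by atom environment:
  4 × C: 2 H each → 8
  3 × C: no H
  2 × C: 1 H each → 2
  1 × Br: no H
  1 × C: 3 H
  1 × N: 2 H
  1 × N (charge +1): no H
  1 × N: no H
  1 × O: 1 H
  1 × O: no H
  1 × O (charge -1): no H
  Total hydrogens = 16.
Molecular formula: C10H16BrN3O3

C10H16BrN3O3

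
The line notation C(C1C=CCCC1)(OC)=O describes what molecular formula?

C8H12O2

Heavy atoms from the SMILES: 8 C, 2 O.
Implicit hydrogens by atom environment:
  3 × C: 2 H each → 6
  3 × C: 1 H each → 3
  2 × O: no H
  1 × C: 3 H
  1 × C: no H
  Total hydrogens = 12.
Molecular formula: C8H12O2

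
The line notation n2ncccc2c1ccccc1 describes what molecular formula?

Heavy atoms from the SMILES: 10 C, 2 N.
Implicit hydrogens by atom environment:
  8 × C (aromatic): 1 H each → 8
  2 × C (aromatic): no H
  2 × N (aromatic): no H
  Total hydrogens = 8.
Molecular formula: C10H8N2

C10H8N2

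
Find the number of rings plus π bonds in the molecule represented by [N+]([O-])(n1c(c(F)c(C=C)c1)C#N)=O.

Molecular formula from the SMILES: C7H4FN3O2.
DoU = (2C + 2 + N − H − X)/2 = (2·7 + 2 + 3 − 4 − 1)/2 = 14/2 = 7.
(Structurally: 1 ring(s) + 6 π bond(s) = 7.)

7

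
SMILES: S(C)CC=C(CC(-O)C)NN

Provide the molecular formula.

C7H16N2OS

Heavy atoms from the SMILES: 7 C, 2 N, 1 O, 1 S.
Implicit hydrogens by atom environment:
  2 × C: 3 H each → 6
  2 × C: 2 H each → 4
  2 × C: 1 H each → 2
  1 × C: no H
  1 × N: 2 H
  1 × N: 1 H
  1 × O: 1 H
  1 × S: no H
  Total hydrogens = 16.
Molecular formula: C7H16N2OS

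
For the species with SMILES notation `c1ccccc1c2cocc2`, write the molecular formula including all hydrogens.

C10H8O

Heavy atoms from the SMILES: 10 C, 1 O.
Implicit hydrogens by atom environment:
  8 × C (aromatic): 1 H each → 8
  2 × C (aromatic): no H
  1 × O (aromatic): no H
  Total hydrogens = 8.
Molecular formula: C10H8O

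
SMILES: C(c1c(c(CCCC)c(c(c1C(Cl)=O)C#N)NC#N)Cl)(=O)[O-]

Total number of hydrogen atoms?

Hydrogens are implicit in SMILES; fill each atom to its normal valence:
  6 × C (aromatic): no H
  4 × C: no H
  3 × C: 2 H each → 6
  2 × Cl: no H
  2 × N: no H
  2 × O: no H
  1 × C: 3 H
  1 × N: 1 H
  1 × O (charge -1): no H
  Total hydrogens = 10.

10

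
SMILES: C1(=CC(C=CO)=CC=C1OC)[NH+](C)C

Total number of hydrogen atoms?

Hydrogens are implicit in SMILES; fill each atom to its normal valence:
  3 × C: 3 H each → 9
  3 × C (aromatic): 1 H each → 3
  3 × C (aromatic): no H
  2 × C: 1 H each → 2
  1 × N (charge +1): 1 H
  1 × O: 1 H
  1 × O: no H
  Total hydrogens = 16.

16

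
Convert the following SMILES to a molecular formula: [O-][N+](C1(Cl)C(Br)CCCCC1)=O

Heavy atoms from the SMILES: 1 Br, 7 C, 1 Cl, 1 N, 2 O.
Implicit hydrogens by atom environment:
  5 × C: 2 H each → 10
  1 × Br: no H
  1 × C: 1 H
  1 × C: no H
  1 × Cl: no H
  1 × N (charge +1): no H
  1 × O: no H
  1 × O (charge -1): no H
  Total hydrogens = 11.
Molecular formula: C7H11BrClNO2

C7H11BrClNO2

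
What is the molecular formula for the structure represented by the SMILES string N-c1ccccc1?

C6H7N

Heavy atoms from the SMILES: 6 C, 1 N.
Implicit hydrogens by atom environment:
  5 × C (aromatic): 1 H each → 5
  1 × C (aromatic): no H
  1 × N: 2 H
  Total hydrogens = 7.
Molecular formula: C6H7N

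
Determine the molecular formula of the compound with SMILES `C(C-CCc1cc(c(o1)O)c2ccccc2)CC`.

C16H20O2

Heavy atoms from the SMILES: 16 C, 2 O.
Implicit hydrogens by atom environment:
  6 × C (aromatic): 1 H each → 6
  5 × C: 2 H each → 10
  4 × C (aromatic): no H
  1 × C: 3 H
  1 × O: 1 H
  1 × O (aromatic): no H
  Total hydrogens = 20.
Molecular formula: C16H20O2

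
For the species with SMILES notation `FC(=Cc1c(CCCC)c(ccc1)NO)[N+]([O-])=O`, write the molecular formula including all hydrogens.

C12H15FN2O3

Heavy atoms from the SMILES: 12 C, 1 F, 2 N, 3 O.
Implicit hydrogens by atom environment:
  3 × C: 2 H each → 6
  3 × C (aromatic): 1 H each → 3
  3 × C (aromatic): no H
  1 × C: 3 H
  1 × C: 1 H
  1 × C: no H
  1 × F: no H
  1 × N: 1 H
  1 × N (charge +1): no H
  1 × O: 1 H
  1 × O: no H
  1 × O (charge -1): no H
  Total hydrogens = 15.
Molecular formula: C12H15FN2O3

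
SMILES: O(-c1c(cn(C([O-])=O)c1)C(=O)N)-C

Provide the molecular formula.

C7H7N2O4-

Heavy atoms from the SMILES: 7 C, 2 N, 4 O.
Implicit hydrogens by atom environment:
  3 × O: no H
  2 × C (aromatic): 1 H each → 2
  2 × C (aromatic): no H
  2 × C: no H
  1 × C: 3 H
  1 × N: 2 H
  1 × N (aromatic): no H
  1 × O (charge -1): no H
  Total hydrogens = 7.
Net charge -1.
Molecular formula: C7H7N2O4-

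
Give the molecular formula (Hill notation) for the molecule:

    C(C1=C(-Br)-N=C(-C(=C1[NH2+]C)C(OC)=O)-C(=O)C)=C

Heavy atoms from the SMILES: 1 Br, 12 C, 2 N, 3 O.
Implicit hydrogens by atom environment:
  5 × C (aromatic): no H
  3 × C: 3 H each → 9
  3 × O: no H
  2 × C: no H
  1 × Br: no H
  1 × C: 2 H
  1 × C: 1 H
  1 × N (charge +1): 2 H
  1 × N (aromatic): no H
  Total hydrogens = 14.
Net charge +1.
Molecular formula: C12H14BrN2O3+

C12H14BrN2O3+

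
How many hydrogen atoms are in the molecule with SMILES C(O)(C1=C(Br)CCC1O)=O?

Hydrogens are implicit in SMILES; fill each atom to its normal valence:
  3 × C: no H
  2 × C: 2 H each → 4
  2 × O: 1 H each → 2
  1 × Br: no H
  1 × C: 1 H
  1 × O: no H
  Total hydrogens = 7.

7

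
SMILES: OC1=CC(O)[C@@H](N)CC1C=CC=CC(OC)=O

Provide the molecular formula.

Heavy atoms from the SMILES: 12 C, 1 N, 4 O.
Implicit hydrogens by atom environment:
  8 × C: 1 H each → 8
  2 × C: no H
  2 × O: 1 H each → 2
  2 × O: no H
  1 × C: 3 H
  1 × C: 2 H
  1 × N: 2 H
  Total hydrogens = 17.
Molecular formula: C12H17NO4

C12H17NO4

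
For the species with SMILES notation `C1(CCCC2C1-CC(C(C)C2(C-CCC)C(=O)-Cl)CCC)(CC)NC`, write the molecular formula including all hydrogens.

Heavy atoms from the SMILES: 22 C, 1 Cl, 1 N, 1 O.
Implicit hydrogens by atom environment:
  10 × C: 2 H each → 20
  5 × C: 3 H each → 15
  4 × C: 1 H each → 4
  3 × C: no H
  1 × Cl: no H
  1 × N: 1 H
  1 × O: no H
  Total hydrogens = 40.
Molecular formula: C22H40ClNO

C22H40ClNO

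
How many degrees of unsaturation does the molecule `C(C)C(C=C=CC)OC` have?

Molecular formula from the SMILES: C8H14O.
DoU = (2C + 2 + N − H − X)/2 = (2·8 + 2 + 0 − 14 − 0)/2 = 4/2 = 2.
(Structurally: 0 ring(s) + 2 π bond(s) = 2.)

2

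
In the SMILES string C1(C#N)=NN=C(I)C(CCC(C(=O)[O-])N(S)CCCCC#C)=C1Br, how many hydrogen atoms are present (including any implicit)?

Hydrogens are implicit in SMILES; fill each atom to its normal valence:
  6 × C: 2 H each → 12
  4 × C (aromatic): no H
  3 × C: no H
  2 × C: 1 H each → 2
  2 × N (aromatic): no H
  2 × N: no H
  1 × Br: no H
  1 × I: no H
  1 × O: no H
  1 × O (charge -1): no H
  1 × S: 1 H
  Total hydrogens = 15.

15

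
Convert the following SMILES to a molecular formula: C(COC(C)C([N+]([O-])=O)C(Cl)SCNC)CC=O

C10H19ClN2O4S

Heavy atoms from the SMILES: 10 C, 1 Cl, 2 N, 4 O, 1 S.
Implicit hydrogens by atom environment:
  4 × C: 2 H each → 8
  4 × C: 1 H each → 4
  3 × O: no H
  2 × C: 3 H each → 6
  1 × Cl: no H
  1 × N: 1 H
  1 × N (charge +1): no H
  1 × O (charge -1): no H
  1 × S: no H
  Total hydrogens = 19.
Molecular formula: C10H19ClN2O4S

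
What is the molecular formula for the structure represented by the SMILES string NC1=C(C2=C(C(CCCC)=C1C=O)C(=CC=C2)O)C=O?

Heavy atoms from the SMILES: 16 C, 1 N, 3 O.
Implicit hydrogens by atom environment:
  7 × C (aromatic): no H
  3 × C: 2 H each → 6
  3 × C (aromatic): 1 H each → 3
  2 × C: 1 H each → 2
  2 × O: no H
  1 × C: 3 H
  1 × N: 2 H
  1 × O: 1 H
  Total hydrogens = 17.
Molecular formula: C16H17NO3

C16H17NO3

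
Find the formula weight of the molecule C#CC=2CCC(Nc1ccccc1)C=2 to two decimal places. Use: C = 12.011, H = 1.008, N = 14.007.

Molecular formula: C13H13N.
M = 13×12.011 + 13×1.008 + 1×14.007 = 183.25 g/mol.

183.25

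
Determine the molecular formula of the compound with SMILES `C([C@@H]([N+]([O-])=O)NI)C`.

C3H7IN2O2

Heavy atoms from the SMILES: 3 C, 1 I, 2 N, 2 O.
Implicit hydrogens by atom environment:
  1 × C: 3 H
  1 × C: 2 H
  1 × C: 1 H
  1 × I: no H
  1 × N: 1 H
  1 × N (charge +1): no H
  1 × O: no H
  1 × O (charge -1): no H
  Total hydrogens = 7.
Molecular formula: C3H7IN2O2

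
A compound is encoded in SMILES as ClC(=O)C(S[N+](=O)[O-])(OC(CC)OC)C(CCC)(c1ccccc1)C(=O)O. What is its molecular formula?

Heavy atoms from the SMILES: 17 C, 1 Cl, 1 N, 7 O, 1 S.
Implicit hydrogens by atom environment:
  5 × C (aromatic): 1 H each → 5
  5 × O: no H
  4 × C: no H
  3 × C: 3 H each → 9
  3 × C: 2 H each → 6
  1 × C: 1 H
  1 × C (aromatic): no H
  1 × Cl: no H
  1 × N (charge +1): no H
  1 × O: 1 H
  1 × O (charge -1): no H
  1 × S: no H
  Total hydrogens = 22.
Molecular formula: C17H22ClNO7S

C17H22ClNO7S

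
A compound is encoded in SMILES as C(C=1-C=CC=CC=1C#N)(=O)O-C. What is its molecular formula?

Heavy atoms from the SMILES: 9 C, 1 N, 2 O.
Implicit hydrogens by atom environment:
  4 × C (aromatic): 1 H each → 4
  2 × C (aromatic): no H
  2 × C: no H
  2 × O: no H
  1 × C: 3 H
  1 × N: no H
  Total hydrogens = 7.
Molecular formula: C9H7NO2

C9H7NO2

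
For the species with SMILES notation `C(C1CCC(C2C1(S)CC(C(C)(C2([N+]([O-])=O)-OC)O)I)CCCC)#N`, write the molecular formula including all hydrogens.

C17H27IN2O4S

Heavy atoms from the SMILES: 17 C, 1 I, 2 N, 4 O, 1 S.
Implicit hydrogens by atom environment:
  6 × C: 2 H each → 12
  4 × C: 1 H each → 4
  4 × C: no H
  3 × C: 3 H each → 9
  2 × O: no H
  1 × I: no H
  1 × N (charge +1): no H
  1 × N: no H
  1 × O: 1 H
  1 × O (charge -1): no H
  1 × S: 1 H
  Total hydrogens = 27.
Molecular formula: C17H27IN2O4S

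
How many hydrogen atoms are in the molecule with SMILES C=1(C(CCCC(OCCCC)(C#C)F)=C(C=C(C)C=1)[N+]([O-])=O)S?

22

Hydrogens are implicit in SMILES; fill each atom to its normal valence:
  6 × C: 2 H each → 12
  4 × C (aromatic): no H
  2 × C: 3 H each → 6
  2 × C (aromatic): 1 H each → 2
  2 × C: no H
  2 × O: no H
  1 × C: 1 H
  1 × F: no H
  1 × N (charge +1): no H
  1 × O (charge -1): no H
  1 × S: 1 H
  Total hydrogens = 22.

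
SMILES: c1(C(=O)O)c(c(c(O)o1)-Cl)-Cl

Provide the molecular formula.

Heavy atoms from the SMILES: 5 C, 2 Cl, 4 O.
Implicit hydrogens by atom environment:
  4 × C (aromatic): no H
  2 × Cl: no H
  2 × O: 1 H each → 2
  1 × C: no H
  1 × O (aromatic): no H
  1 × O: no H
  Total hydrogens = 2.
Molecular formula: C5H2Cl2O4

C5H2Cl2O4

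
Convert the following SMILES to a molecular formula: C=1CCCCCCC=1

Heavy atoms from the SMILES: 8 C.
Implicit hydrogens by atom environment:
  6 × C: 2 H each → 12
  2 × C: 1 H each → 2
  Total hydrogens = 14.
Molecular formula: C8H14

C8H14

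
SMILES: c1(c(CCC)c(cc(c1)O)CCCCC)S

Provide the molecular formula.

C14H22OS

Heavy atoms from the SMILES: 14 C, 1 O, 1 S.
Implicit hydrogens by atom environment:
  6 × C: 2 H each → 12
  4 × C (aromatic): no H
  2 × C: 3 H each → 6
  2 × C (aromatic): 1 H each → 2
  1 × O: 1 H
  1 × S: 1 H
  Total hydrogens = 22.
Molecular formula: C14H22OS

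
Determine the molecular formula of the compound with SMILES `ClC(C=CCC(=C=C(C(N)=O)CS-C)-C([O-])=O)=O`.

C11H11ClNO4S-

Heavy atoms from the SMILES: 11 C, 1 Cl, 1 N, 4 O, 1 S.
Implicit hydrogens by atom environment:
  6 × C: no H
  3 × O: no H
  2 × C: 2 H each → 4
  2 × C: 1 H each → 2
  1 × C: 3 H
  1 × Cl: no H
  1 × N: 2 H
  1 × O (charge -1): no H
  1 × S: no H
  Total hydrogens = 11.
Net charge -1.
Molecular formula: C11H11ClNO4S-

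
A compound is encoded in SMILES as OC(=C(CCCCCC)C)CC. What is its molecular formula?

Heavy atoms from the SMILES: 11 C, 1 O.
Implicit hydrogens by atom environment:
  6 × C: 2 H each → 12
  3 × C: 3 H each → 9
  2 × C: no H
  1 × O: 1 H
  Total hydrogens = 22.
Molecular formula: C11H22O

C11H22O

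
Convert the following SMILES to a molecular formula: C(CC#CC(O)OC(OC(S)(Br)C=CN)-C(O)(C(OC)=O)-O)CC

C14H22BrNO7S

Heavy atoms from the SMILES: 1 Br, 14 C, 1 N, 7 O, 1 S.
Implicit hydrogens by atom environment:
  5 × C: no H
  4 × C: 1 H each → 4
  4 × O: no H
  3 × C: 2 H each → 6
  3 × O: 1 H each → 3
  2 × C: 3 H each → 6
  1 × Br: no H
  1 × N: 2 H
  1 × S: 1 H
  Total hydrogens = 22.
Molecular formula: C14H22BrNO7S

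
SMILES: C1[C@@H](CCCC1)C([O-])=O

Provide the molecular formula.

Heavy atoms from the SMILES: 7 C, 2 O.
Implicit hydrogens by atom environment:
  5 × C: 2 H each → 10
  1 × C: 1 H
  1 × C: no H
  1 × O: no H
  1 × O (charge -1): no H
  Total hydrogens = 11.
Net charge -1.
Molecular formula: C7H11O2-

C7H11O2-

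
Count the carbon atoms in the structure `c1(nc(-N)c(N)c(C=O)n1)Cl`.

The symbol for carbon appears 5 times in the SMILES. Lowercase c denotes aromatic carbon and counts toward C.

5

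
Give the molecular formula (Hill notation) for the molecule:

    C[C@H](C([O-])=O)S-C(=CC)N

Heavy atoms from the SMILES: 6 C, 1 N, 2 O, 1 S.
Implicit hydrogens by atom environment:
  2 × C: 3 H each → 6
  2 × C: 1 H each → 2
  2 × C: no H
  1 × N: 2 H
  1 × O: no H
  1 × O (charge -1): no H
  1 × S: no H
  Total hydrogens = 10.
Net charge -1.
Molecular formula: C6H10NO2S-

C6H10NO2S-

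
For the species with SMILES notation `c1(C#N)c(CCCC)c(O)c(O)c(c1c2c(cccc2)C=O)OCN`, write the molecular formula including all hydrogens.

Heavy atoms from the SMILES: 19 C, 2 N, 4 O.
Implicit hydrogens by atom environment:
  8 × C (aromatic): no H
  4 × C: 2 H each → 8
  4 × C (aromatic): 1 H each → 4
  2 × O: 1 H each → 2
  2 × O: no H
  1 × C: 3 H
  1 × C: 1 H
  1 × C: no H
  1 × N: 2 H
  1 × N: no H
  Total hydrogens = 20.
Molecular formula: C19H20N2O4

C19H20N2O4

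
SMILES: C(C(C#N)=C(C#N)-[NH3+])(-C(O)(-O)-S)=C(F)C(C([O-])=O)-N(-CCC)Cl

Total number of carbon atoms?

The symbol for carbon appears 12 times in the SMILES. (Cl is a single chlorine, not C + l.)

12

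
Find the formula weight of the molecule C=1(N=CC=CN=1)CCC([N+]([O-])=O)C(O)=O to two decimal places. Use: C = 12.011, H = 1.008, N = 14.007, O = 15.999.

Molecular formula: C8H9N3O4.
M = 8×12.011 + 9×1.008 + 3×14.007 + 4×15.999 = 211.18 g/mol.

211.18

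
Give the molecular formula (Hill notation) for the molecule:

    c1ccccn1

Heavy atoms from the SMILES: 5 C, 1 N.
Implicit hydrogens by atom environment:
  5 × C (aromatic): 1 H each → 5
  1 × N (aromatic): no H
  Total hydrogens = 5.
Molecular formula: C5H5N

C5H5N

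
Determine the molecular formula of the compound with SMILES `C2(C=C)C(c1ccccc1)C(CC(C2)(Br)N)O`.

Heavy atoms from the SMILES: 1 Br, 14 C, 1 N, 1 O.
Implicit hydrogens by atom environment:
  5 × C (aromatic): 1 H each → 5
  4 × C: 1 H each → 4
  3 × C: 2 H each → 6
  1 × Br: no H
  1 × C: no H
  1 × C (aromatic): no H
  1 × N: 2 H
  1 × O: 1 H
  Total hydrogens = 18.
Molecular formula: C14H18BrNO

C14H18BrNO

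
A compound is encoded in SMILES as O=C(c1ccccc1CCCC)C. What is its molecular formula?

Heavy atoms from the SMILES: 12 C, 1 O.
Implicit hydrogens by atom environment:
  4 × C (aromatic): 1 H each → 4
  3 × C: 2 H each → 6
  2 × C: 3 H each → 6
  2 × C (aromatic): no H
  1 × C: no H
  1 × O: no H
  Total hydrogens = 16.
Molecular formula: C12H16O

C12H16O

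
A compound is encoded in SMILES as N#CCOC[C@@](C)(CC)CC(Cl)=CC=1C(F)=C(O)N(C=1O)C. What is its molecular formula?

C15H20ClFN2O3

Heavy atoms from the SMILES: 15 C, 1 Cl, 1 F, 2 N, 3 O.
Implicit hydrogens by atom environment:
  4 × C: 2 H each → 8
  4 × C (aromatic): no H
  3 × C: 3 H each → 9
  3 × C: no H
  2 × O: 1 H each → 2
  1 × C: 1 H
  1 × Cl: no H
  1 × F: no H
  1 × N (aromatic): no H
  1 × N: no H
  1 × O: no H
  Total hydrogens = 20.
Molecular formula: C15H20ClFN2O3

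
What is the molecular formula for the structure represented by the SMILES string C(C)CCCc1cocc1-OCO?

C10H16O3

Heavy atoms from the SMILES: 10 C, 3 O.
Implicit hydrogens by atom environment:
  5 × C: 2 H each → 10
  2 × C (aromatic): 1 H each → 2
  2 × C (aromatic): no H
  1 × C: 3 H
  1 × O: 1 H
  1 × O (aromatic): no H
  1 × O: no H
  Total hydrogens = 16.
Molecular formula: C10H16O3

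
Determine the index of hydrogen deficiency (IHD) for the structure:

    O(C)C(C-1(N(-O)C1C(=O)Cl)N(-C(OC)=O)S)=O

Molecular formula from the SMILES: C7H9ClN2O6S.
DoU = (2C + 2 + N − H − X)/2 = (2·7 + 2 + 2 − 9 − 1)/2 = 8/2 = 4.
(Structurally: 1 ring(s) + 3 π bond(s) = 4.)

4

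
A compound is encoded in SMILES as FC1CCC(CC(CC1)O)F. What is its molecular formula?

C8H14F2O

Heavy atoms from the SMILES: 8 C, 2 F, 1 O.
Implicit hydrogens by atom environment:
  5 × C: 2 H each → 10
  3 × C: 1 H each → 3
  2 × F: no H
  1 × O: 1 H
  Total hydrogens = 14.
Molecular formula: C8H14F2O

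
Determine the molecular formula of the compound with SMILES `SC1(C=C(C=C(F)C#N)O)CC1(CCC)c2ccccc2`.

Heavy atoms from the SMILES: 17 C, 1 F, 1 N, 1 O, 1 S.
Implicit hydrogens by atom environment:
  5 × C (aromatic): 1 H each → 5
  5 × C: no H
  3 × C: 2 H each → 6
  2 × C: 1 H each → 2
  1 × C: 3 H
  1 × C (aromatic): no H
  1 × F: no H
  1 × N: no H
  1 × O: 1 H
  1 × S: 1 H
  Total hydrogens = 18.
Molecular formula: C17H18FNOS

C17H18FNOS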